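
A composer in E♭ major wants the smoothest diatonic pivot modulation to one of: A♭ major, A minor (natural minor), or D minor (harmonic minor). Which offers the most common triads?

A♭ major

Triads of E♭ major: E♭ (I), Fm (ii), Gm (iii), A♭ (IV), B♭ (V), Cm (vi), Ddim (vii°).
A♭ major shares 4: E♭, Fm, A♭, Cm.
A minor (natural minor) shares 0: none.
D minor (harmonic minor) shares 2: Gm, B♭.
The most common triads (4) are shared with A♭ major.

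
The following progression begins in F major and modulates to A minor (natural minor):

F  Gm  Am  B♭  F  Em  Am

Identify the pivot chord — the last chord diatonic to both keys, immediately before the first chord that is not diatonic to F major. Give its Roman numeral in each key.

F — I in F major, VI in A minor

Chords diatonic to F major: F, Gm, Am, B♭, C, Dm, Edim.
Reading the progression, the first chord not in that set is Em, so the modulation leaves F major there.
The chord immediately before Em is F, which is diatonic to both keys: I in F major and VI in A minor.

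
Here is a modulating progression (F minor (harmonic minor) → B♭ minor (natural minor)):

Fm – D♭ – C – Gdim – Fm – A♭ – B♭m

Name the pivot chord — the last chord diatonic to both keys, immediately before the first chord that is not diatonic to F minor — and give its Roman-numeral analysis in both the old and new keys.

Chords diatonic to F minor: Fm, Gdim, A♭aug, B♭m, C, D♭, Edim.
Reading the progression, the first chord not in that set is A♭, so the modulation leaves F minor there.
The chord immediately before A♭ is Fm, which is diatonic to both keys: i in F minor and v in B♭ minor.

Fm — i in F minor, v in B♭ minor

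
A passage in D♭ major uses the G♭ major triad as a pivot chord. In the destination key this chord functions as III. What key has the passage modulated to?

The numeral III denotes a major triad on scale degree 3. With G♭ on degree 3, the tonic of the new key is E♭.
Degree 3 carries a major triad in natural-minor keys, so the destination is E♭ minor.
Check: the diatonic triads of E♭ minor (natural minor) are E♭m (i), Fdim (ii°), G♭ (III), A♭m (iv), B♭m (v), C♭ (VI), D♭ (VII) — G♭ major is indeed III.

E♭ minor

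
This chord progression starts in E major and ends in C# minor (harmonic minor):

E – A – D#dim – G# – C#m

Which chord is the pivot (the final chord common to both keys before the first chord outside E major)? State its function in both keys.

Chords diatonic to E major: E, F#m, G#m, A, B, C#m, D#dim.
Reading the progression, the first chord not in that set is G#, so the modulation leaves E major there.
The chord immediately before G# is D#dim, which is diatonic to both keys: vii° in E major and ii° in C# minor.

D#dim — vii° in E major, ii° in C# minor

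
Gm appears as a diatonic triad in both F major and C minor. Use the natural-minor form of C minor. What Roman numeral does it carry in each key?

The scale of F major is F G A Bb C D E; G is degree 2, and the triad built there (G-Bb-D) is minor, so it is ii.
The scale of C minor (natural minor) is C D Eb F G Ab Bb; G is degree 5, and the triad built there (G-Bb-D) is minor, so it is v.

ii in F major; v in C minor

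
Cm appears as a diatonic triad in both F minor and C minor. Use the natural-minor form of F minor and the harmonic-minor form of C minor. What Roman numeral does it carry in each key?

v in F minor; i in C minor

The scale of F minor (natural minor) is F G Ab Bb C Db Eb; C is degree 5, and the triad built there (C-Eb-G) is minor, so it is v.
The scale of C minor (harmonic minor) is C D Eb F G Ab B; C is degree 1, and the triad built there (C-Eb-G) is minor, so it is i.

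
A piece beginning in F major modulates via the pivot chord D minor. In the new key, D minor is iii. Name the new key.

Bb major

The numeral iii denotes a minor triad on scale degree 3. With D on degree 3, the tonic of the new key is Bb.
Degree 3 carries a minor triad in major keys, so the destination is Bb major.
Check: the diatonic triads of Bb major are Bb (I), Cm (ii), Dm (iii), Eb (IV), F (V), Gm (vi), Adim (vii°) — D minor is indeed iii.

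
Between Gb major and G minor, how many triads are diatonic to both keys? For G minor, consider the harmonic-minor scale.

0

Diatonic triads of Gb major: Gb (I), Abm (ii), Bbm (iii), Cb (IV), Db (V), Ebm (vi), Fdim (vii°).
Diatonic triads of G minor (harmonic minor): Gm (i), Adim (ii°), Bbaug (III+), Cm (iv), D (V), Eb (VI), F#dim (vii°).
No triad has the same root and quality in both keys.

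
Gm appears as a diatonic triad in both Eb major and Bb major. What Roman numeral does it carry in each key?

iii in Eb major; vi in Bb major

The scale of Eb major is Eb F G Ab Bb C D; G is degree 3, and the triad built there (G-Bb-D) is minor, so it is iii.
The scale of Bb major is Bb C D Eb F G A; G is degree 6, and the triad built there (G-Bb-D) is minor, so it is vi.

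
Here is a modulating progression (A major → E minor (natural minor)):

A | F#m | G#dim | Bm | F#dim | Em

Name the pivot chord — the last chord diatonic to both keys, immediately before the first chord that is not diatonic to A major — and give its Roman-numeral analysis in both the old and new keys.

Chords diatonic to A major: A, Bm, C#m, D, E, F#m, G#dim.
Reading the progression, the first chord not in that set is F#dim, so the modulation leaves A major there.
The chord immediately before F#dim is Bm, which is diatonic to both keys: ii in A major and v in E minor.

Bm — ii in A major, v in E minor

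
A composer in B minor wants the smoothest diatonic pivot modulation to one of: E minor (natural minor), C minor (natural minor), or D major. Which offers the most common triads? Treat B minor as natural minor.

Triads of B minor (natural minor): B minor (i), C# diminished (ii°), D major (III), E minor (iv), F# minor (v), G major (VI), A major (VII).
E minor (natural minor) shares 4: Bm, D, Em, G.
C minor (natural minor) shares 0: none.
D major shares 7: Bm, C#dim, D, Em, F#m, G, A.
The most common triads (7) are shared with D major.

D major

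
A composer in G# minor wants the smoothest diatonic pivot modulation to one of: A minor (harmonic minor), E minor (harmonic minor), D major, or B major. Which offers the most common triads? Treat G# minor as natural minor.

Triads of G# minor (natural minor): G# minor (i), A# diminished (ii°), B major (III), C# minor (iv), D# minor (v), E major (VI), F# major (VII).
A minor (harmonic minor) shares 1: E.
E minor (harmonic minor) shares 1: B.
D major shares 0: none.
B major shares 7: G#m, A#dim, B, C#m, D#m, E, F#.
The most common triads (7) are shared with B major.

B major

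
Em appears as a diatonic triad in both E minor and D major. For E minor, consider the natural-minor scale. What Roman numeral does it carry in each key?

The scale of E minor (natural minor) is E F♯ G A B C D; E is degree 1, and the triad built there (E-G-B) is minor, so it is i.
The scale of D major is D E F♯ G A B C♯; E is degree 2, and the triad built there (E-G-B) is minor, so it is ii.

i in E minor; ii in D major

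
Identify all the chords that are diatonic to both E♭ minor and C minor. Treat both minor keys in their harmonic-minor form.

Ddim

Triads in E♭ minor (harmonic minor): E♭m (i), Fdim (ii°), G♭aug (III+), A♭m (iv), B♭ (V), C♭ (VI), Ddim (vii°).
Triads in C minor (harmonic minor): Cm (i), Ddim (ii°), E♭aug (III+), Fm (iv), G (V), A♭ (VI), Bdim (vii°).
Shared triads with their functions: Ddim (vii° in E♭ minor, ii° in C minor).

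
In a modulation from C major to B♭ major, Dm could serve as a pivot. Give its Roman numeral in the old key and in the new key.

The scale of C major is C D E F G A B; D is degree 2, and the triad built there (D-F-A) is minor, so it is ii.
The scale of B♭ major is B♭ C D E♭ F G A; D is degree 3, and the triad built there (D-F-A) is minor, so it is iii.

ii in C major; iii in B♭ major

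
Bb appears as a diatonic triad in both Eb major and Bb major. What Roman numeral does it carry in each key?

V in Eb major; I in Bb major

The scale of Eb major is Eb F G Ab Bb C D; Bb is degree 5, and the triad built there (Bb-D-F) is major, so it is V.
The scale of Bb major is Bb C D Eb F G A; Bb is degree 1, and the triad built there (Bb-D-F) is major, so it is I.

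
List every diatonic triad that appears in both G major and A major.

Triads in G major: G (I), Am (ii), Bm (iii), C (IV), D (V), Em (vi), F#dim (vii°).
Triads in A major: A (I), Bm (ii), C#m (iii), D (IV), E (V), F#m (vi), G#dim (vii°).
Shared triads with their functions: Bm (iii in G major, ii in A major); D (V in G major, IV in A major).

Bm, D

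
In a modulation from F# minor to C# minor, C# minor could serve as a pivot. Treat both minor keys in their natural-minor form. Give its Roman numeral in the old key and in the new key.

v in F# minor; i in C# minor

The scale of F# minor (natural minor) is F# G# A B C# D E; C# is degree 5, and the triad built there (C#-E-G#) is minor, so it is v.
The scale of C# minor (natural minor) is C# D# E F# G# A B; C# is degree 1, and the triad built there (C#-E-G#) is minor, so it is i.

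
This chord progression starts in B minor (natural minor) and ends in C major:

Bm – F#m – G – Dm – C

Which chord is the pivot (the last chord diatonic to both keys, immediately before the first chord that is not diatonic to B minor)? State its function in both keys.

G — VI in B minor, V in C major

Chords diatonic to B minor: Bm, C#dim, D, Em, F#m, G, A.
Reading the progression, the first chord not in that set is Dm, so the modulation leaves B minor there.
The chord immediately before Dm is G, which is diatonic to both keys: VI in B minor and V in C major.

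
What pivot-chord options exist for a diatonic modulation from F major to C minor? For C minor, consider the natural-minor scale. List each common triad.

Gm, Bb

Triads in F major: F (I), Gm (ii), Am (iii), Bb (IV), C (V), Dm (vi), Edim (vii°).
Triads in C minor (natural minor): Cm (i), Ddim (ii°), Eb (III), Fm (iv), Gm (v), Ab (VI), Bb (VII).
Shared triads with their functions: Gm (ii in F major, v in C minor); Bb (IV in F major, VII in C minor).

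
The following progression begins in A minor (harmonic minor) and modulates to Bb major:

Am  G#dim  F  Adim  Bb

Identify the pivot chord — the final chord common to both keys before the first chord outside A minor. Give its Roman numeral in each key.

Chords diatonic to A minor: Am, Bdim, Caug, Dm, E, F, G#dim.
Reading the progression, the first chord not in that set is Adim, so the modulation leaves A minor there.
The chord immediately before Adim is F, which is diatonic to both keys: VI in A minor and V in Bb major.

F — VI in A minor, V in Bb major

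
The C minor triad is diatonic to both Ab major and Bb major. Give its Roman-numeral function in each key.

iii in Ab major; ii in Bb major

The scale of Ab major is Ab Bb C Db Eb F G; C is degree 3, and the triad built there (C-Eb-G) is minor, so it is iii.
The scale of Bb major is Bb C D Eb F G A; C is degree 2, and the triad built there (C-Eb-G) is minor, so it is ii.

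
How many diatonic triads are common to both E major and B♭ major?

Diatonic triads of E major: E major (I), F♯ minor (ii), G♯ minor (iii), A major (IV), B major (V), C♯ minor (vi), D♯ diminished (vii°).
Diatonic triads of B♭ major: B♭ major (I), C minor (ii), D minor (iii), E♭ major (IV), F major (V), G minor (vi), A diminished (vii°).
No triad has the same root and quality in both keys.

0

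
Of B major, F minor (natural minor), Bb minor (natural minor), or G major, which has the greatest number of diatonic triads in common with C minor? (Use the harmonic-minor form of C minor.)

F minor

Triads of C minor (harmonic minor): C minor (i), D diminished (ii°), Eb augmented (III+), F minor (iv), G major (V), Ab major (VI), B diminished (vii°).
B major shares 0: none.
F minor (natural minor) shares 3: Cm, Fm, Ab.
Bb minor (natural minor) shares 2: Fm, Ab.
G major shares 1: G.
The most common triads (3) are shared with F minor.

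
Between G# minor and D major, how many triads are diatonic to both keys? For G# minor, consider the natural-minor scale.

0

Diatonic triads of G# minor (natural minor): G#m (i), A#dim (ii°), B (III), C#m (iv), D#m (v), E (VI), F# (VII).
Diatonic triads of D major: D (I), Em (ii), F#m (iii), G (IV), A (V), Bm (vi), C#dim (vii°).
No triad has the same root and quality in both keys.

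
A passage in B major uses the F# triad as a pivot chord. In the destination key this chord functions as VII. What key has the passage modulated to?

The numeral VII denotes a major triad on scale degree 7. With F# on degree 7, the tonic of the new key is G#.
Degree 7 carries a major triad in natural-minor keys, so the destination is G# minor.
Check: the diatonic triads of G# minor (natural minor) are G#m (i), A#dim (ii°), B (III), C#m (iv), D#m (v), E (VI), F# (VII) — F# is indeed VII.

G# minor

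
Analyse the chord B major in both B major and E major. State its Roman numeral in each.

I in B major; V in E major

The scale of B major is B C# D# E F# G# A#; B is degree 1, and the triad built there (B-D#-F#) is major, so it is I.
The scale of E major is E F# G# A B C# D#; B is degree 5, and the triad built there (B-D#-F#) is major, so it is V.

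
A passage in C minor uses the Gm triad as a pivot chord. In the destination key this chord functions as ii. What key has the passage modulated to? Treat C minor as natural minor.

The numeral ii denotes a minor triad on scale degree 2. With G on degree 2, the tonic of the new key is F.
Degree 2 carries a minor triad in major keys, so the destination is F major.
Check: the diatonic triads of F major are F (I), Gm (ii), Am (iii), Bb (IV), C (V), Dm (vi), Edim (vii°) — Gm is indeed ii.

F major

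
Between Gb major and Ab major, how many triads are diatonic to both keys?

Diatonic triads of Gb major: Gb (I), Abm (ii), Bbm (iii), Cb (IV), Db (V), Ebm (vi), Fdim (vii°).
Diatonic triads of Ab major: Ab (I), Bbm (ii), Cm (iii), Db (IV), Eb (V), Fm (vi), Gdim (vii°).
Matching root and quality in both lists: Bbm, Db.
That gives 2 common triads.

2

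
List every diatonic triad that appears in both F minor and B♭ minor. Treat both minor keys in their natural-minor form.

Fm, A♭, B♭m, D♭

Triads in F minor (natural minor): F minor (i), G diminished (ii°), A♭ major (III), B♭ minor (iv), C minor (v), D♭ major (VI), E♭ major (VII).
Triads in B♭ minor (natural minor): B♭ minor (i), C diminished (ii°), D♭ major (III), E♭ minor (iv), F minor (v), G♭ major (VI), A♭ major (VII).
Shared triads with their functions: F minor (i in F minor, v in B♭ minor); A♭ major (III in F minor, VII in B♭ minor); B♭ minor (iv in F minor, i in B♭ minor); D♭ major (VI in F minor, III in B♭ minor).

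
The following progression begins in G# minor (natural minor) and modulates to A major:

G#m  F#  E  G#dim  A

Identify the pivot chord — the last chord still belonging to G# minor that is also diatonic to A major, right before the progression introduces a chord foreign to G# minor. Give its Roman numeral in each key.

E — VI in G# minor, V in A major

Chords diatonic to G# minor: G#m, A#dim, B, C#m, D#m, E, F#.
Reading the progression, the first chord not in that set is G#dim, so the modulation leaves G# minor there.
The chord immediately before G#dim is E, which is diatonic to both keys: VI in G# minor and V in A major.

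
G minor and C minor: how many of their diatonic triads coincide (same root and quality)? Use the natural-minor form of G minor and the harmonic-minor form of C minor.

1

Diatonic triads of G minor (natural minor): Gm (i), Adim (ii°), Bb (III), Cm (iv), Dm (v), Eb (VI), F (VII).
Diatonic triads of C minor (harmonic minor): Cm (i), Ddim (ii°), Ebaug (III+), Fm (iv), G (V), Ab (VI), Bdim (vii°).
Matching root and quality in both lists: Cm.
That gives 1 common triad.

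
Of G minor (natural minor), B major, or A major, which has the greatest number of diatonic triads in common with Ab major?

Triads of Ab major: Ab major (I), Bb minor (ii), C minor (iii), Db major (IV), Eb major (V), F minor (vi), G diminished (vii°).
G minor (natural minor) shares 2: Cm, Eb.
B major shares 0: none.
A major shares 0: none.
The most common triads (2) are shared with G minor.

G minor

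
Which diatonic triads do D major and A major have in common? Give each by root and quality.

Triads in D major: D major (I), E minor (ii), F# minor (iii), G major (IV), A major (V), B minor (vi), C# diminished (vii°).
Triads in A major: A major (I), B minor (ii), C# minor (iii), D major (IV), E major (V), F# minor (vi), G# diminished (vii°).
Shared triads with their functions: D major (I in D major, IV in A major); F# minor (iii in D major, vi in A major); A major (V in D major, I in A major); B minor (vi in D major, ii in A major).

D, F#m, A, Bm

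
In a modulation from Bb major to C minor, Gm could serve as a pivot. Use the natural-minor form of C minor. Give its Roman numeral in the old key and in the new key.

vi in Bb major; v in C minor

The scale of Bb major is Bb C D Eb F G A; G is degree 6, and the triad built there (G-Bb-D) is minor, so it is vi.
The scale of C minor (natural minor) is C D Eb F G Ab Bb; G is degree 5, and the triad built there (G-Bb-D) is minor, so it is v.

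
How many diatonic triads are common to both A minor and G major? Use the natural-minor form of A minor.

4

Diatonic triads of A minor (natural minor): A minor (i), B diminished (ii°), C major (III), D minor (iv), E minor (v), F major (VI), G major (VII).
Diatonic triads of G major: G major (I), A minor (ii), B minor (iii), C major (IV), D major (V), E minor (vi), F# diminished (vii°).
Matching root and quality in both lists: A minor, C major, E minor, G major.
That gives 4 common triads.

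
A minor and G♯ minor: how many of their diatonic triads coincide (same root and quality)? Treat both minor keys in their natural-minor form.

0

Diatonic triads of A minor (natural minor): Am (i), Bdim (ii°), C (III), Dm (iv), Em (v), F (VI), G (VII).
Diatonic triads of G♯ minor (natural minor): G♯m (i), A♯dim (ii°), B (III), C♯m (iv), D♯m (v), E (VI), F♯ (VII).
No triad has the same root and quality in both keys.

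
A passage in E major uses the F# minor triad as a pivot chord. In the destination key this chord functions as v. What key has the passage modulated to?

B minor

The numeral v denotes a minor triad on scale degree 5. With F# on degree 5, the tonic of the new key is B.
Degree 5 carries a minor triad in natural-minor keys, so the destination is B minor.
Check: the diatonic triads of B minor (natural minor) are Bm (i), C#dim (ii°), D (III), Em (iv), F#m (v), G (VI), A (VII) — F# minor is indeed v.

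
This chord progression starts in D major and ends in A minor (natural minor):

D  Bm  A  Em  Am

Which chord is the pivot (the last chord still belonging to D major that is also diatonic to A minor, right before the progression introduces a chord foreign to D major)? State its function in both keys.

Em — ii in D major, v in A minor

Chords diatonic to D major: D, Em, F#m, G, A, Bm, C#dim.
Reading the progression, the first chord not in that set is Am, so the modulation leaves D major there.
The chord immediately before Am is Em, which is diatonic to both keys: ii in D major and v in A minor.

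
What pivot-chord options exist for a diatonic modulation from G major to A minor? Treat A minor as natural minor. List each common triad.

G, Am, C, Em

Triads in G major: G major (I), A minor (ii), B minor (iii), C major (IV), D major (V), E minor (vi), F♯ diminished (vii°).
Triads in A minor (natural minor): A minor (i), B diminished (ii°), C major (III), D minor (iv), E minor (v), F major (VI), G major (VII).
Shared triads with their functions: G major (I in G major, VII in A minor); A minor (ii in G major, i in A minor); C major (IV in G major, III in A minor); E minor (vi in G major, v in A minor).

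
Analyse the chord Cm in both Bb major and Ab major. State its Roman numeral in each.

The scale of Bb major is Bb C D Eb F G A; C is degree 2, and the triad built there (C-Eb-G) is minor, so it is ii.
The scale of Ab major is Ab Bb C Db Eb F G; C is degree 3, and the triad built there (C-Eb-G) is minor, so it is iii.

ii in Bb major; iii in Ab major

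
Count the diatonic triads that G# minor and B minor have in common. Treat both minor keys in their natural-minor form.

0

Diatonic triads of G# minor (natural minor): G#m (i), A#dim (ii°), B (III), C#m (iv), D#m (v), E (VI), F# (VII).
Diatonic triads of B minor (natural minor): Bm (i), C#dim (ii°), D (III), Em (iv), F#m (v), G (VI), A (VII).
No triad has the same root and quality in both keys.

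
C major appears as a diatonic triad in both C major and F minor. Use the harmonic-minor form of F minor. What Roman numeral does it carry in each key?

I in C major; V in F minor

The scale of C major is C D E F G A B; C is degree 1, and the triad built there (C-E-G) is major, so it is I.
The scale of F minor (harmonic minor) is F G Ab Bb C Db E; C is degree 5, and the triad built there (C-E-G) is major, so it is V.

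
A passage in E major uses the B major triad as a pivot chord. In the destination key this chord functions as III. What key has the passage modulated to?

G# minor

The numeral III denotes a major triad on scale degree 3. With B on degree 3, the tonic of the new key is G#.
Degree 3 carries a major triad in natural-minor keys, so the destination is G# minor.
Check: the diatonic triads of G# minor (natural minor) are G#m (i), A#dim (ii°), B (III), C#m (iv), D#m (v), E (VI), F# (VII) — B major is indeed III.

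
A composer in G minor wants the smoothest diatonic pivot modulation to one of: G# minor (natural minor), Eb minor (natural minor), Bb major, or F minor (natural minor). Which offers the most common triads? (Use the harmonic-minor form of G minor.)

Triads of G minor (harmonic minor): G minor (i), A diminished (ii°), Bb augmented (III+), C minor (iv), D major (V), Eb major (VI), F# diminished (vii°).
G# minor (natural minor) shares 0: none.
Eb minor (natural minor) shares 0: none.
Bb major shares 4: Gm, Adim, Cm, Eb.
F minor (natural minor) shares 2: Cm, Eb.
The most common triads (4) are shared with Bb major.

Bb major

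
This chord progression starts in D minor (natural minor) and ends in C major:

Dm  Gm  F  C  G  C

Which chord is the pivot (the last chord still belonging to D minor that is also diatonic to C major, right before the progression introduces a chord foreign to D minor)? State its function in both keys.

C — VII in D minor, I in C major

Chords diatonic to D minor: Dm, Edim, F, Gm, Am, Bb, C.
Reading the progression, the first chord not in that set is G, so the modulation leaves D minor there.
The chord immediately before G is C, which is diatonic to both keys: VII in D minor and I in C major.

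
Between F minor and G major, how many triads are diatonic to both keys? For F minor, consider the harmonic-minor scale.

Diatonic triads of F minor (harmonic minor): Fm (i), Gdim (ii°), Abaug (III+), Bbm (iv), C (V), Db (VI), Edim (vii°).
Diatonic triads of G major: G (I), Am (ii), Bm (iii), C (IV), D (V), Em (vi), F#dim (vii°).
Matching root and quality in both lists: C.
That gives 1 common triad.

1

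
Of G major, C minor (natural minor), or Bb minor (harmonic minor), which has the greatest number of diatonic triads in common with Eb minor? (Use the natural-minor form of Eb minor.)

Triads of Eb minor (natural minor): Eb minor (i), F diminished (ii°), Gb major (III), Ab minor (iv), Bb minor (v), Cb major (VI), Db major (VII).
G major shares 0: none.
C minor (natural minor) shares 0: none.
Bb minor (harmonic minor) shares 3: Ebm, Gb, Bbm.
The most common triads (3) are shared with Bb minor.

Bb minor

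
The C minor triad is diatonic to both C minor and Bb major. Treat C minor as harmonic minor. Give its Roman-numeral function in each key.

The scale of C minor (harmonic minor) is C D Eb F G Ab B; C is degree 1, and the triad built there (C-Eb-G) is minor, so it is i.
The scale of Bb major is Bb C D Eb F G A; C is degree 2, and the triad built there (C-Eb-G) is minor, so it is ii.

i in C minor; ii in Bb major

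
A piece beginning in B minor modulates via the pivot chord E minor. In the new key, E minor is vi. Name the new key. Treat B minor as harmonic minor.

G major

The numeral vi denotes a minor triad on scale degree 6. With E on degree 6, the tonic of the new key is G.
Degree 6 carries a minor triad in major keys, so the destination is G major.
Check: the diatonic triads of G major are G (I), Am (ii), Bm (iii), C (IV), D (V), Em (vi), F♯dim (vii°) — E minor is indeed vi.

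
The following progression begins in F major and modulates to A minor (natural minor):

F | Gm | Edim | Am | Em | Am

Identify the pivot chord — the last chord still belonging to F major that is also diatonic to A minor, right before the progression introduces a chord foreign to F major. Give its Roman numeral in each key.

Am — iii in F major, i in A minor

Chords diatonic to F major: F, Gm, Am, Bb, C, Dm, Edim.
Reading the progression, the first chord not in that set is Em, so the modulation leaves F major there.
The chord immediately before Em is Am, which is diatonic to both keys: iii in F major and i in A minor.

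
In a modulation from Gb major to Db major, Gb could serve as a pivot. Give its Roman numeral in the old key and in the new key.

The scale of Gb major is Gb Ab Bb Cb Db Eb F; Gb is degree 1, and the triad built there (Gb-Bb-Db) is major, so it is I.
The scale of Db major is Db Eb F Gb Ab Bb C; Gb is degree 4, and the triad built there (Gb-Bb-Db) is major, so it is IV.

I in Gb major; IV in Db major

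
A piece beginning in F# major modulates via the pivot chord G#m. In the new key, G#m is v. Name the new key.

The numeral v denotes a minor triad on scale degree 5. With G# on degree 5, the tonic of the new key is C#.
Degree 5 carries a minor triad in natural-minor keys, so the destination is C# minor.
Check: the diatonic triads of C# minor (natural minor) are C#m (i), D#dim (ii°), E (III), F#m (iv), G#m (v), A (VI), B (VII) — G#m is indeed v.

C# minor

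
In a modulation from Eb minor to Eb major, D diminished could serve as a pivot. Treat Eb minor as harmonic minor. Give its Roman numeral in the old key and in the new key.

The scale of Eb minor (harmonic minor) is Eb F Gb Ab Bb Cb D; D is degree 7, and the triad built there (D-F-Ab) is diminished, so it is vii°.
The scale of Eb major is Eb F G Ab Bb C D; D is degree 7, and the triad built there (D-F-Ab) is diminished, so it is vii°.

vii° in Eb minor; vii° in Eb major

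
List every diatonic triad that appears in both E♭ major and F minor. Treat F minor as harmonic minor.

Fm

Triads in E♭ major: E♭ (I), Fm (ii), Gm (iii), A♭ (IV), B♭ (V), Cm (vi), Ddim (vii°).
Triads in F minor (harmonic minor): Fm (i), Gdim (ii°), A♭aug (III+), B♭m (iv), C (V), D♭ (VI), Edim (vii°).
Shared triads with their functions: Fm (ii in E♭ major, i in F minor).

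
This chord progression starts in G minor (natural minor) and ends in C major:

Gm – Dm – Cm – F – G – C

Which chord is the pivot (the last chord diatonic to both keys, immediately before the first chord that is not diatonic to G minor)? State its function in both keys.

F — VII in G minor, IV in C major

Chords diatonic to G minor: Gm, Adim, Bb, Cm, Dm, Eb, F.
Reading the progression, the first chord not in that set is G, so the modulation leaves G minor there.
The chord immediately before G is F, which is diatonic to both keys: VII in G minor and IV in C major.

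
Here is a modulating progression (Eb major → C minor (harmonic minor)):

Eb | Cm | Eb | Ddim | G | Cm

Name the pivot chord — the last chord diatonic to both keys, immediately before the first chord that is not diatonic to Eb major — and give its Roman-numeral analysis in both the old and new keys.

Chords diatonic to Eb major: Eb, Fm, Gm, Ab, Bb, Cm, Ddim.
Reading the progression, the first chord not in that set is G, so the modulation leaves Eb major there.
The chord immediately before G is Ddim, which is diatonic to both keys: vii° in Eb major and ii° in C minor.

Ddim — vii° in Eb major, ii° in C minor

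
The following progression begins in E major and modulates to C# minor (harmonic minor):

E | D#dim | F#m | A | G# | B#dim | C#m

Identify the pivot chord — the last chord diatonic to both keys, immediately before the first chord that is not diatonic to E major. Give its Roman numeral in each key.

A — IV in E major, VI in C# minor

Chords diatonic to E major: E, F#m, G#m, A, B, C#m, D#dim.
Reading the progression, the first chord not in that set is G#, so the modulation leaves E major there.
The chord immediately before G# is A, which is diatonic to both keys: IV in E major and VI in C# minor.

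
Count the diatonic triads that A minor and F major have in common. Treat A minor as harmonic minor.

Diatonic triads of A minor (harmonic minor): Am (i), Bdim (ii°), Caug (III+), Dm (iv), E (V), F (VI), G♯dim (vii°).
Diatonic triads of F major: F (I), Gm (ii), Am (iii), B♭ (IV), C (V), Dm (vi), Edim (vii°).
Matching root and quality in both lists: Am, Dm, F.
That gives 3 common triads.

3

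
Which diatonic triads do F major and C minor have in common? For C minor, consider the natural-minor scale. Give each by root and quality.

Gm, Bb

Triads in F major: F (I), Gm (ii), Am (iii), Bb (IV), C (V), Dm (vi), Edim (vii°).
Triads in C minor (natural minor): Cm (i), Ddim (ii°), Eb (III), Fm (iv), Gm (v), Ab (VI), Bb (VII).
Shared triads with their functions: Gm (ii in F major, v in C minor); Bb (IV in F major, VII in C minor).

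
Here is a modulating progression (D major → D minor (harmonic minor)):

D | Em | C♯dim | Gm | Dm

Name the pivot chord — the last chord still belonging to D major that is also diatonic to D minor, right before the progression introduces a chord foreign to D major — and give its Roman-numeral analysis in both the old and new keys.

Chords diatonic to D major: D, Em, F♯m, G, A, Bm, C♯dim.
Reading the progression, the first chord not in that set is Gm, so the modulation leaves D major there.
The chord immediately before Gm is C♯dim, which is diatonic to both keys: vii° in D major and vii° in D minor.

C♯dim — vii° in D major, vii° in D minor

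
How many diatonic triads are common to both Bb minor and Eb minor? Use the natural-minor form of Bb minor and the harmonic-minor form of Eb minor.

1

Diatonic triads of Bb minor (natural minor): Bbm (i), Cdim (ii°), Db (III), Ebm (iv), Fm (v), Gb (VI), Ab (VII).
Diatonic triads of Eb minor (harmonic minor): Ebm (i), Fdim (ii°), Gbaug (III+), Abm (iv), Bb (V), Cb (VI), Ddim (vii°).
Matching root and quality in both lists: Ebm.
That gives 1 common triad.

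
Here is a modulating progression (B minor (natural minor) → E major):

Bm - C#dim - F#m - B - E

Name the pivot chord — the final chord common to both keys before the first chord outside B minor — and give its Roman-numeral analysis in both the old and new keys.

F#m — v in B minor, ii in E major

Chords diatonic to B minor: Bm, C#dim, D, Em, F#m, G, A.
Reading the progression, the first chord not in that set is B, so the modulation leaves B minor there.
The chord immediately before B is F#m, which is diatonic to both keys: v in B minor and ii in E major.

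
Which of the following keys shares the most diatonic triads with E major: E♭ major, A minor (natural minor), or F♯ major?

F♯ major

Triads of E major: E (I), F♯m (ii), G♯m (iii), A (IV), B (V), C♯m (vi), D♯dim (vii°).
E♭ major shares 0: none.
A minor (natural minor) shares 0: none.
F♯ major shares 2: G♯m, B.
The most common triads (2) are shared with F♯ major.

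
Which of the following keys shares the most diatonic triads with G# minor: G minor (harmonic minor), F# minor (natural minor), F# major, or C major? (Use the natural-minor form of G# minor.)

F# major

Triads of G# minor (natural minor): G#m (i), A#dim (ii°), B (III), C#m (iv), D#m (v), E (VI), F# (VII).
G minor (harmonic minor) shares 0: none.
F# minor (natural minor) shares 2: C#m, E.
F# major shares 4: G#m, B, D#m, F#.
C major shares 0: none.
The most common triads (4) are shared with F# major.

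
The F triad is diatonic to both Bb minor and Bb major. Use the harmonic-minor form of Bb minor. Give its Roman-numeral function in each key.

V in Bb minor; V in Bb major

The scale of Bb minor (harmonic minor) is Bb C Db Eb F Gb A; F is degree 5, and the triad built there (F-A-C) is major, so it is V.
The scale of Bb major is Bb C D Eb F G A; F is degree 5, and the triad built there (F-A-C) is major, so it is V.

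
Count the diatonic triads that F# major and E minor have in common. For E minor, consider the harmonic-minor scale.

1

Diatonic triads of F# major: F# (I), G#m (ii), A#m (iii), B (IV), C# (V), D#m (vi), E#dim (vii°).
Diatonic triads of E minor (harmonic minor): Em (i), F#dim (ii°), Gaug (III+), Am (iv), B (V), C (VI), D#dim (vii°).
Matching root and quality in both lists: B.
That gives 1 common triad.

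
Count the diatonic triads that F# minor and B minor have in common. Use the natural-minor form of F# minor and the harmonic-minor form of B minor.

Diatonic triads of F# minor (natural minor): F# minor (i), G# diminished (ii°), A major (III), B minor (iv), C# minor (v), D major (VI), E major (VII).
Diatonic triads of B minor (harmonic minor): B minor (i), C# diminished (ii°), D augmented (III+), E minor (iv), F# major (V), G major (VI), A# diminished (vii°).
Matching root and quality in both lists: B minor.
That gives 1 common triad.

1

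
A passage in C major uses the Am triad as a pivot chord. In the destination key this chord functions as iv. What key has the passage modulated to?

E minor

The numeral iv denotes a minor triad on scale degree 4. With A on degree 4, the tonic of the new key is E.
Degree 4 carries a minor triad in minor keys, so the destination is E minor.
Check: the diatonic triads of E minor (natural minor) are Em (i), F#dim (ii°), G (III), Am (iv), Bm (v), C (VI), D (VII) — Am is indeed iv.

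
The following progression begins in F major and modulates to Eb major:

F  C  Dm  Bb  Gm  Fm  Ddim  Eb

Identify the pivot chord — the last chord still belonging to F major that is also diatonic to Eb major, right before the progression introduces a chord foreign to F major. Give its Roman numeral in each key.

Gm — ii in F major, iii in Eb major

Chords diatonic to F major: F, Gm, Am, Bb, C, Dm, Edim.
Reading the progression, the first chord not in that set is Fm, so the modulation leaves F major there.
The chord immediately before Fm is Gm, which is diatonic to both keys: ii in F major and iii in Eb major.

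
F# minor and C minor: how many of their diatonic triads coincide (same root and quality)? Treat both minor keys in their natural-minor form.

0

Diatonic triads of F# minor (natural minor): F# minor (i), G# diminished (ii°), A major (III), B minor (iv), C# minor (v), D major (VI), E major (VII).
Diatonic triads of C minor (natural minor): C minor (i), D diminished (ii°), Eb major (III), F minor (iv), G minor (v), Ab major (VI), Bb major (VII).
No triad has the same root and quality in both keys.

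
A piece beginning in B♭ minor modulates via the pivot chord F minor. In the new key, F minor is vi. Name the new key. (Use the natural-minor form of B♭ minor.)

A♭ major

The numeral vi denotes a minor triad on scale degree 6. With F on degree 6, the tonic of the new key is A♭.
Degree 6 carries a minor triad in major keys, so the destination is A♭ major.
Check: the diatonic triads of A♭ major are A♭ (I), B♭m (ii), Cm (iii), D♭ (IV), E♭ (V), Fm (vi), Gdim (vii°) — F minor is indeed vi.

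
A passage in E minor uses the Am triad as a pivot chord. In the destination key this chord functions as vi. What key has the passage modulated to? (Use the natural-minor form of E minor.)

The numeral vi denotes a minor triad on scale degree 6. With A on degree 6, the tonic of the new key is C.
Degree 6 carries a minor triad in major keys, so the destination is C major.
Check: the diatonic triads of C major are C (I), Dm (ii), Em (iii), F (IV), G (V), Am (vi), Bdim (vii°) — Am is indeed vi.

C major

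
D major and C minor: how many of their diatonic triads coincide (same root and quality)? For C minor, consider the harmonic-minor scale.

Diatonic triads of D major: D major (I), E minor (ii), F# minor (iii), G major (IV), A major (V), B minor (vi), C# diminished (vii°).
Diatonic triads of C minor (harmonic minor): C minor (i), D diminished (ii°), Eb augmented (III+), F minor (iv), G major (V), Ab major (VI), B diminished (vii°).
Matching root and quality in both lists: G major.
That gives 1 common triad.

1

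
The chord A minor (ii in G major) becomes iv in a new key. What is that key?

E minor

The numeral iv denotes a minor triad on scale degree 4. With A on degree 4, the tonic of the new key is E.
Degree 4 carries a minor triad in minor keys, so the destination is E minor.
Check: the diatonic triads of E minor (natural minor) are Em (i), F#dim (ii°), G (III), Am (iv), Bm (v), C (VI), D (VII) — A minor is indeed iv.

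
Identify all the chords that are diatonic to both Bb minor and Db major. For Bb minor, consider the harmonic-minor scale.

Bbm, Cdim, Ebm, Gb

Triads in Bb minor (harmonic minor): Bb minor (i), C diminished (ii°), Db augmented (III+), Eb minor (iv), F major (V), Gb major (VI), A diminished (vii°).
Triads in Db major: Db major (I), Eb minor (ii), F minor (iii), Gb major (IV), Ab major (V), Bb minor (vi), C diminished (vii°).
Shared triads with their functions: Bb minor (i in Bb minor, vi in Db major); C diminished (ii° in Bb minor, vii° in Db major); Eb minor (iv in Bb minor, ii in Db major); Gb major (VI in Bb minor, IV in Db major).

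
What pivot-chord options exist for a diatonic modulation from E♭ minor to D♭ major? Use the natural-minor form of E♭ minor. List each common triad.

E♭m, G♭, B♭m, D♭

Triads in E♭ minor (natural minor): E♭m (i), Fdim (ii°), G♭ (III), A♭m (iv), B♭m (v), C♭ (VI), D♭ (VII).
Triads in D♭ major: D♭ (I), E♭m (ii), Fm (iii), G♭ (IV), A♭ (V), B♭m (vi), Cdim (vii°).
Shared triads with their functions: E♭m (i in E♭ minor, ii in D♭ major); G♭ (III in E♭ minor, IV in D♭ major); B♭m (v in E♭ minor, vi in D♭ major); D♭ (VII in E♭ minor, I in D♭ major).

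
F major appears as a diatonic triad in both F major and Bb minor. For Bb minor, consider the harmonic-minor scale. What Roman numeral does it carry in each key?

I in F major; V in Bb minor

The scale of F major is F G A Bb C D E; F is degree 1, and the triad built there (F-A-C) is major, so it is I.
The scale of Bb minor (harmonic minor) is Bb C Db Eb F Gb A; F is degree 5, and the triad built there (F-A-C) is major, so it is V.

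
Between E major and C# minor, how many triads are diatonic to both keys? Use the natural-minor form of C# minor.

Diatonic triads of E major: E major (I), F# minor (ii), G# minor (iii), A major (IV), B major (V), C# minor (vi), D# diminished (vii°).
Diatonic triads of C# minor (natural minor): C# minor (i), D# diminished (ii°), E major (III), F# minor (iv), G# minor (v), A major (VI), B major (VII).
Matching root and quality in both lists: E major, F# minor, G# minor, A major, B major, C# minor, D# diminished.
That gives 7 common triads.

7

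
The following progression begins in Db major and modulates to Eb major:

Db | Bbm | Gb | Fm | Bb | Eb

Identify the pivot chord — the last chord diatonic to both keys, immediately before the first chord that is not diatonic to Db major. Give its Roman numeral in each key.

Chords diatonic to Db major: Db, Ebm, Fm, Gb, Ab, Bbm, Cdim.
Reading the progression, the first chord not in that set is Bb, so the modulation leaves Db major there.
The chord immediately before Bb is Fm, which is diatonic to both keys: iii in Db major and ii in Eb major.

Fm — iii in Db major, ii in Eb major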